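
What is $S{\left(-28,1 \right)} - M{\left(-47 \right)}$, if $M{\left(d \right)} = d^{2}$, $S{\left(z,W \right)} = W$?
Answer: $-2208$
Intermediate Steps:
$S{\left(-28,1 \right)} - M{\left(-47 \right)} = 1 - \left(-47\right)^{2} = 1 - 2209 = -2208$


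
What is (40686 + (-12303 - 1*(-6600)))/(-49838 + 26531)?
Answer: -11661/7769 ≈ -1.5010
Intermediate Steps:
(40686 + (-12303 - 1*(-6600)))/(-49838 + 26531) = (40686 + (-12303 + 6600))/(-23307) = (40686 - 5703)*(-1/23307) = 34983*(-1/23307) = -11661/7769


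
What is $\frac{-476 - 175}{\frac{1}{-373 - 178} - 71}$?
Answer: $\frac{11571}{1262} \approx 9.1688$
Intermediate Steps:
$\frac{-476 - 175}{\frac{1}{-373 - 178} - 71} = - \frac{651}{\frac{1}{-551} - 71} = - \frac{651}{- \frac{1}{551} - 71} = - \frac{651}{- \frac{39122}{551}} = \left(-651\right) \left(- \frac{551}{39122}\right) = \frac{11571}{1262}$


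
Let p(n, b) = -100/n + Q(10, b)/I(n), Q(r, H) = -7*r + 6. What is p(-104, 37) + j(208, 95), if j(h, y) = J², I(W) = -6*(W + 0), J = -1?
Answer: 145/78 ≈ 1.8590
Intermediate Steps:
Q(r, H) = 6 - 7*r
I(W) = -6*W
j(h, y) = 1 (j(h, y) = (-1)² = 1)
p(n, b) = -268/(3*n) (p(n, b) = -100/n + (6 - 7*10)/((-6*n)) = -100/n + (6 - 70)*(-1/(6*n)) = -100/n - (-32)/(3*n) = -100/n + 32/(3*n) = -268/(3*n))
p(-104, 37) + j(208, 95) = -268/3/(-104) + 1 = -268/3*(-1/104) + 1 = 67/78 + 1 = 145/78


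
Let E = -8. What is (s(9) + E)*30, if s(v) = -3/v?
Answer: -250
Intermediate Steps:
(s(9) + E)*30 = (-3/9 - 8)*30 = (-3*1/9 - 8)*30 = (-1/3 - 8)*30 = -25/3*30 = -250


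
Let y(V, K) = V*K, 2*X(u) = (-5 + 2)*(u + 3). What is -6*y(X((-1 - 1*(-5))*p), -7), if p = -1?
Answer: 63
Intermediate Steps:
X(u) = -9/2 - 3*u/2 (X(u) = ((-5 + 2)*(u + 3))/2 = (-3*(3 + u))/2 = (-9 - 3*u)/2 = -9/2 - 3*u/2)
y(V, K) = K*V
-6*y(X((-1 - 1*(-5))*p), -7) = -(-42)*(-9/2 - 3*(-1 - 1*(-5))*(-1)/2) = -(-42)*(-9/2 - 3*(-1 + 5)*(-1)/2) = -(-42)*(-9/2 - 6*(-1)) = -(-42)*(-9/2 - 3/2*(-4)) = -(-42)*(-9/2 + 6) = -(-42)*3/2 = -6*(-21/2) = 63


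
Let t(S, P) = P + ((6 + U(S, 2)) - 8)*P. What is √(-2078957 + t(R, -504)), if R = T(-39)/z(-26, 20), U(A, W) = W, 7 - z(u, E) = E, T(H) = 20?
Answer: I*√2079461 ≈ 1442.0*I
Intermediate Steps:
z(u, E) = 7 - E
R = -20/13 (R = 20/(7 - 1*20) = 20/(7 - 20) = 20/(-13) = 20*(-1/13) = -20/13 ≈ -1.5385)
t(S, P) = P (t(S, P) = P + ((6 + 2) - 8)*P = P + (8 - 8)*P = P + 0*P = P + 0 = P)
√(-2078957 + t(R, -504)) = √(-2078957 - 504) = √(-2079461) = I*√2079461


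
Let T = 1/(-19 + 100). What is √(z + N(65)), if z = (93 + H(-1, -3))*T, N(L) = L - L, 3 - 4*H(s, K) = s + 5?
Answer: √371/18 ≈ 1.0701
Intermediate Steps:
H(s, K) = -½ - s/4 (H(s, K) = ¾ - (s + 5)/4 = ¾ - (5 + s)/4 = ¾ + (-5/4 - s/4) = -½ - s/4)
N(L) = 0
T = 1/81 ≈ 0.012346
z = 371/324 (z = (93 + (-½ - ¼*(-1)))*(1/81) = (93 + (-½ + ¼))*(1/81) = (93 - ¼)*(1/81) = (371/4)*(1/81) = 371/324 ≈ 1.1451)
√(z + N(65)) = √(371/324 + 0) = √(371/324) = √371/18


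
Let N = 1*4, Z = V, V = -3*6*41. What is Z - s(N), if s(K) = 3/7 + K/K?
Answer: -5176/7 ≈ -739.43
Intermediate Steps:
V = -738 (V = -18*41 = -738)
Z = -738
N = 4
s(K) = 10/7 (s(K) = 3*(⅐) + 1 = 3/7 + 1 = 10/7)
Z - s(N) = -738 - 1*10/7 = -738 - 10/7 = -5176/7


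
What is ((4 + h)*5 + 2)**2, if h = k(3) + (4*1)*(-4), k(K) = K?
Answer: 1849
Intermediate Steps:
h = -13 (h = 3 + (4*1)*(-4) = 3 + 4*(-4) = 3 - 16 = -13)
((4 + h)*5 + 2)**2 = ((4 - 13)*5 + 2)**2 = (-9*5 + 2)**2 = (-45 + 2)**2 = (-43)**2 = 1849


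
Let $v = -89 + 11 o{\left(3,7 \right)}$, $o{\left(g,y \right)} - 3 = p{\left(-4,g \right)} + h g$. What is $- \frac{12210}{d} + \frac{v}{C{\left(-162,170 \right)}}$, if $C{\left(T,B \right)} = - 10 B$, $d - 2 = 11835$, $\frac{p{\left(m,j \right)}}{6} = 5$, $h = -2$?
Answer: $- \frac{5804774}{5030725} \approx -1.1539$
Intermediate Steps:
$p{\left(m,j \right)} = 30$ ($p{\left(m,j \right)} = 6 \cdot 5 = 30$)
$o{\left(g,y \right)} = 33 - 2 g$ ($o{\left(g,y \right)} = 3 - \left(-30 + 2 g\right) = 33 - 2 g$)
$d = 11837$ ($d = 2 + 11835 = 11837$)
$v = 208$ ($v = -89 + 11 \left(33 - 6\right) = -89 + 11 \cdot 27 = -89 + 297 = 208$)
$- \frac{12210}{d} + \frac{v}{C{\left(-162,170 \right)}} = - \frac{12210}{11837} + \frac{208}{\left(-10\right) 170} = \left(-12210\right) \frac{1}{11837} + \frac{208}{-1700} = - \frac{12210}{11837} + 208 \left(- \frac{1}{1700}\right) = - \frac{12210}{11837} - \frac{52}{425} = - \frac{5804774}{5030725}$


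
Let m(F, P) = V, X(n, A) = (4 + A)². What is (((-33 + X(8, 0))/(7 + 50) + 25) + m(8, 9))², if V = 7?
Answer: 3265249/3249 ≈ 1005.0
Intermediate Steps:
m(F, P) = 7
(((-33 + X(8, 0))/(7 + 50) + 25) + m(8, 9))² = (((-33 + (4 + 0)²)/(7 + 50) + 25) + 7)² = (((-33 + 4²)/57 + 25) + 7)² = (((-33 + 16)*(1/57) + 25) + 7)² = ((-17*1/57 + 25) + 7)² = ((-17/57 + 25) + 7)² = (1408/57 + 7)² = (1807/57)² = 3265249/3249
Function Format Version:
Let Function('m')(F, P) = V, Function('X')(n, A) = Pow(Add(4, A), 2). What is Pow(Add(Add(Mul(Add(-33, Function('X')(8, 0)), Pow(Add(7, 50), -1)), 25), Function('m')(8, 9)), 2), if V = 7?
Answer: Rational(3265249, 3249) ≈ 1005.0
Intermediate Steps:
Function('m')(F, P) = 7
Pow(Add(Add(Mul(Add(-33, Function('X')(8, 0)), Pow(Add(7, 50), -1)), 25), Function('m')(8, 9)), 2) = Pow(Add(Add(Mul(Add(-33, Pow(Add(4, 0), 2)), Pow(Add(7, 50), -1)), 25), 7), 2) = Pow(Add(Add(Mul(Add(-33, Pow(4, 2)), Pow(57, -1)), 25), 7), 2) = Pow(Add(Add(Mul(Add(-33, 16), Rational(1, 57)), 25), 7), 2) = Pow(Add(Add(Mul(-17, Rational(1, 57)), 25), 7), 2) = Pow(Add(Add(Rational(-17, 57), 25), 7), 2) = Pow(Add(Rational(1408, 57), 7), 2) = Pow(Rational(1807, 57), 2) = Rational(3265249, 3249)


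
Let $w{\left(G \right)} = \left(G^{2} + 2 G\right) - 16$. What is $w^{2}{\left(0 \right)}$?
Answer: $256$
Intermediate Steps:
$w{\left(G \right)} = -16 + G^{2} + 2 G$
$w^{2}{\left(0 \right)} = \left(-16 + 0^{2} + 2 \cdot 0\right)^{2} = \left(-16 + 0 + 0\right)^{2} = \left(-16\right)^{2} = 256$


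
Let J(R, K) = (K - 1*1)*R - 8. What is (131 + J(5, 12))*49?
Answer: 8722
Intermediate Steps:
J(R, K) = -8 + R*(-1 + K) (J(R, K) = (K - 1)*R - 8 = (-1 + K)*R - 8 = R*(-1 + K) - 8 = -8 + R*(-1 + K))
(131 + J(5, 12))*49 = (131 + (-8 - 1*5 + 12*5))*49 = (131 + (-8 - 5 + 60))*49 = (131 + 47)*49 = 178*49 = 8722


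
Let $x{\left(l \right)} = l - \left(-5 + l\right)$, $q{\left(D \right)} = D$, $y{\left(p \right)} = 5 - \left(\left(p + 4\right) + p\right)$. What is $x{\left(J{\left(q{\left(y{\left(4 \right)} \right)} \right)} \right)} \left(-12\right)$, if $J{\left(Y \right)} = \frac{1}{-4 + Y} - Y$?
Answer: $-60$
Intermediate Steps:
$y{\left(p \right)} = 1 - 2 p$ ($y{\left(p \right)} = 5 - \left(\left(4 + p\right) + p\right) = 5 - \left(4 + 2 p\right) = 1 - 2 p$)
$x{\left(l \right)} = 5$
$x{\left(J{\left(q{\left(y{\left(4 \right)} \right)} \right)} \right)} \left(-12\right) = 5 \left(-12\right) = -60$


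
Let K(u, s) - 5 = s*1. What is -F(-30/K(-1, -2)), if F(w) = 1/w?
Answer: ⅒ ≈ 0.10000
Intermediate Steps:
K(u, s) = 5 + s (K(u, s) = 5 + s*1 = 5 + s)
-F(-30/K(-1, -2)) = -1/((-30/(5 - 2))) = -1/((-30/3)) = -1/((-30*⅓)) = -1/(-10) = -1*(-⅒) = ⅒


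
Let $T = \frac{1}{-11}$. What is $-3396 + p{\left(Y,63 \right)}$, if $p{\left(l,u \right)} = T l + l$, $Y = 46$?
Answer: $- \frac{36896}{11} \approx -3354.2$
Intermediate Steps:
$T = - \frac{1}{11} \approx -0.090909$
$p{\left(l,u \right)} = \frac{10 l}{11}$ ($p{\left(l,u \right)} = - \frac{l}{11} + l = \frac{10 l}{11}$)
$-3396 + p{\left(Y,63 \right)} = -3396 + \frac{10}{11} \cdot 46 = -3396 + \frac{460}{11} = - \frac{36896}{11}$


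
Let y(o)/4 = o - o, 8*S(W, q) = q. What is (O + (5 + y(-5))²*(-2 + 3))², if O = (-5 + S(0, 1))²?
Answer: 9740641/4096 ≈ 2378.1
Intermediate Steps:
S(W, q) = q/8
y(o) = 0 (y(o) = 4*(o - o) = 4*0 = 0)
O = 1521/64 (O = (-5 + (⅛)*1)² = (-5 + ⅛)² = (-39/8)² = 1521/64 ≈ 23.766)
(O + (5 + y(-5))²*(-2 + 3))² = (1521/64 + (5 + 0)²*(-2 + 3))² = (1521/64 + 5²*1)² = (1521/64 + 25*1)² = (1521/64 + 25)² = (3121/64)² = 9740641/4096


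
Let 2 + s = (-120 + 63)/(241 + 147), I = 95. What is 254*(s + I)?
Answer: 4575429/194 ≈ 23585.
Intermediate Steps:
s = -833/388 (s = -2 + (-120 + 63)/(241 + 147) = -2 - 57/388 = -833/388 ≈ -2.1469)
254*(s + I) = 254*(-833/388 + 95) = 254*(36027/388) = 4575429/194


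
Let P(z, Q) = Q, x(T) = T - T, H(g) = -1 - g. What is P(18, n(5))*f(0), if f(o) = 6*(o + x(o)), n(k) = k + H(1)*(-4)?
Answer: 0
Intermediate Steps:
x(T) = 0
n(k) = 8 + k (n(k) = k + (-1 - 1*1)*(-4) = k + (-1 - 1)*(-4) = k - 2*(-4) = k + 8 = 8 + k)
f(o) = 6*o (f(o) = 6*(o + 0) = 6*o)
P(18, n(5))*f(0) = (8 + 5)*(6*0) = 13*0 = 0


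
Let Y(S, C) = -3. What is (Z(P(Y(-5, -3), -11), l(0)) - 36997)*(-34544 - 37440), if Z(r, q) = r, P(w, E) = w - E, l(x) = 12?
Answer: 2662616176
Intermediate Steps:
(Z(P(Y(-5, -3), -11), l(0)) - 36997)*(-34544 - 37440) = ((-3 - 1*(-11)) - 36997)*(-34544 - 37440) = ((-3 + 11) - 36997)*(-71984) = (8 - 36997)*(-71984) = -36989*(-71984) = 2662616176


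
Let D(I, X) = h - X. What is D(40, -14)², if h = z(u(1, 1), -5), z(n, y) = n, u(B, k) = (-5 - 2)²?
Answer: 3969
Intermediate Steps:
u(B, k) = 49 (u(B, k) = (-7)² = 49)
h = 49
D(I, X) = 49 - X
D(40, -14)² = (49 - 1*(-14))² = (49 + 14)² = 63² = 3969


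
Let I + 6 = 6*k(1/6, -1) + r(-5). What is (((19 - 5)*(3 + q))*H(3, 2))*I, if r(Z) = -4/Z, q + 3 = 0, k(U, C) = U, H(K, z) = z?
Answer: 0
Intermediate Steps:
q = -3 (q = -3 + 0 = -3)
I = -21/5 (I = -6 + (6*(1/6) - 4/(-5)) = -6 + (6*(1*(⅙)) - 4*(-⅕)) = -6 + (6*(⅙) + ⅘) = -6 + (1 + ⅘) = -6 + 9/5 = -21/5 ≈ -4.2000)
(((19 - 5)*(3 + q))*H(3, 2))*I = (((19 - 5)*(3 - 3))*2)*(-21/5) = ((14*0)*2)*(-21/5) = (0*2)*(-21/5) = 0*(-21/5) = 0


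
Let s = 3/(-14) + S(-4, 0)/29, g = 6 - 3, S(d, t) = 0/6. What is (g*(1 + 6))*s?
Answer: -9/2 ≈ -4.5000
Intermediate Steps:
S(d, t) = 0 (S(d, t) = 0*(⅙) = 0)
g = 3
s = -3/14 (s = 3/(-14) + 0/29 = 3*(-1/14) + 0*(1/29) = -3/14 + 0 = -3/14 ≈ -0.21429)
(g*(1 + 6))*s = (3*(1 + 6))*(-3/14) = (3*7)*(-3/14) = 21*(-3/14) = -9/2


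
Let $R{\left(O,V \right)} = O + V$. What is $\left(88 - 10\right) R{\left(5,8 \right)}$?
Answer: $1014$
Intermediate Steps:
$\left(88 - 10\right) R{\left(5,8 \right)} = \left(88 - 10\right) \left(5 + 8\right) = 78 \cdot 13 = 1014$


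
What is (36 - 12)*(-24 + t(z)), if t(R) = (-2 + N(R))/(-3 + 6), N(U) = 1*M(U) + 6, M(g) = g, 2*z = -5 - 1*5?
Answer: -584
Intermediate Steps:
z = -5 (z = (-5 - 1*5)/2 = (-5 - 5)/2 = (½)*(-10) = -5)
N(U) = 6 + U (N(U) = 1*U + 6 = U + 6 = 6 + U)
t(R) = 4/3 + R/3 (t(R) = (-2 + (6 + R))/(-3 + 6) = (4 + R)/3 = (4 + R)*(⅓) = 4/3 + R/3)
(36 - 12)*(-24 + t(z)) = (36 - 12)*(-24 + (4/3 + (⅓)*(-5))) = 24*(-24 + (4/3 - 5/3)) = 24*(-24 - ⅓) = 24*(-73/3) = -584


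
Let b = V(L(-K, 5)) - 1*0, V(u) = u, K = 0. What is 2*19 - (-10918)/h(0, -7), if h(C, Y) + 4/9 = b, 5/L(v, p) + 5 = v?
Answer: -97768/13 ≈ -7520.6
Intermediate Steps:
L(v, p) = 5/(-5 + v)
b = -1 (b = 5/(-5 - 1*0) - 1*0 = 5/(-5 + 0) + 0 = 5/(-5) + 0 = 5*(-⅕) + 0 = -1 + 0 = -1)
h(C, Y) = -13/9 (h(C, Y) = -4/9 - 1 = -13/9)
2*19 - (-10918)/h(0, -7) = 2*19 - (-10918)/(-13/9) = 38 - (-10918)*(-9)/13 = 38 - 103*954/13 = 38 - 98262/13 = -97768/13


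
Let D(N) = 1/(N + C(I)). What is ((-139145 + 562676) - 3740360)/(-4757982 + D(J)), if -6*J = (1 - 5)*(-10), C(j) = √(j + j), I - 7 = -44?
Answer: 5607662038302296/8044175734098411 - 3316829*I*√74/2681391911366137 ≈ 0.69711 - 1.0641e-8*I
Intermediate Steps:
I = -37 (I = 7 - 44 = -37)
C(j) = √2*√j (C(j) = √(2*j) = √2*√j)
J = -20/3 (J = -(1 - 5)*(-10)/6 = -(-2)*(-10)/3 = -⅙*40 = -20/3 ≈ -6.6667)
D(N) = 1/(N + I*√74) (D(N) = 1/(N + √2*√(-37)) = 1/(N + √2*(I*√37)) = 1/(N + I*√74))
((-139145 + 562676) - 3740360)/(-4757982 + D(J)) = ((-139145 + 562676) - 3740360)/(-4757982 + 1/(-20/3 + I*√74)) = (423531 - 3740360)/(-4757982 + 1/(-20/3 + I*√74)) = -3316829/(-4757982 + 1/(-20/3 + I*√74))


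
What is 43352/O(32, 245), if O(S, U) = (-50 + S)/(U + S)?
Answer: -6004252/9 ≈ -6.6714e+5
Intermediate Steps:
O(S, U) = (-50 + S)/(S + U)
43352/O(32, 245) = 43352/(((-50 + 32)/(32 + 245))) = 43352/((-18/277)) = 43352/(((1/277)*(-18))) = 43352/(-18/277) = 43352*(-277/18) = -6004252/9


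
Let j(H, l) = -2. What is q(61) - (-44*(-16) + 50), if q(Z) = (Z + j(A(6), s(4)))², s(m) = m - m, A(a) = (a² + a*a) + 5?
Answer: 2727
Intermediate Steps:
A(a) = 5 + 2*a² (A(a) = (a² + a²) + 5 = 2*a² + 5 = 5 + 2*a²)
s(m) = 0
q(Z) = (-2 + Z)² (q(Z) = (Z - 2)² = (-2 + Z)²)
q(61) - (-44*(-16) + 50) = (-2 + 61)² - (-44*(-16) + 50) = 59² - (704 + 50) = 3481 - 1*754 = 3481 - 754 = 2727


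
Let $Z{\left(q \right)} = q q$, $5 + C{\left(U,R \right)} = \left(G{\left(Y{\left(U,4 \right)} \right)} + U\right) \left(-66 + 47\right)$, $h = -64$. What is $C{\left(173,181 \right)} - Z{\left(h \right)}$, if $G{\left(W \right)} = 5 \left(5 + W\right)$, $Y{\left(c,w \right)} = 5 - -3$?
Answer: $-8623$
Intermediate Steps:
$Y{\left(c,w \right)} = 8$ ($Y{\left(c,w \right)} = 5 + 3 = 8$)
$G{\left(W \right)} = 25 + 5 W$
$C{\left(U,R \right)} = -1240 - 19 U$ ($C{\left(U,R \right)} = -5 + \left(\left(25 + 5 \cdot 8\right) + U\right) \left(-66 + 47\right) = -5 + \left(\left(25 + 40\right) + U\right) \left(-19\right) = -5 + \left(65 + U\right) \left(-19\right) = -5 - \left(1235 + 19 U\right) = -1240 - 19 U$)
$Z{\left(q \right)} = q^{2}$
$C{\left(173,181 \right)} - Z{\left(h \right)} = \left(-1240 - 3287\right) - \left(-64\right)^{2} = \left(-1240 - 3287\right) - 4096 = -4527 - 4096 = -8623$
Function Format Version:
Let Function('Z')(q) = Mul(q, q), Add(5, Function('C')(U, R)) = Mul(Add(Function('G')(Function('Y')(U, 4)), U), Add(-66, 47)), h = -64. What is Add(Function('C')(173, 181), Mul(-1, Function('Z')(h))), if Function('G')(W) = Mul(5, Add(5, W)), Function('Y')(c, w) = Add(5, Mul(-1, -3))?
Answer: -8623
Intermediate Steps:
Function('Y')(c, w) = 8 (Function('Y')(c, w) = Add(5, 3) = 8)
Function('G')(W) = Add(25, Mul(5, W))
Function('C')(U, R) = Add(-1240, Mul(-19, U)) (Function('C')(U, R) = Add(-5, Mul(Add(Add(25, Mul(5, 8)), U), Add(-66, 47))) = Add(-5, Mul(Add(Add(25, 40), U), -19)) = Add(-5, Mul(Add(65, U), -19)) = Add(-5, Add(-1235, Mul(-19, U))) = Add(-1240, Mul(-19, U)))
Function('Z')(q) = Pow(q, 2)
Add(Function('C')(173, 181), Mul(-1, Function('Z')(h))) = Add(Add(-1240, Mul(-19, 173)), Mul(-1, Pow(-64, 2))) = Add(Add(-1240, -3287), Mul(-1, 4096)) = Add(-4527, -4096) = -8623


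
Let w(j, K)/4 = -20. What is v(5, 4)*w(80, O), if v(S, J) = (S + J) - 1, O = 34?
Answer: -640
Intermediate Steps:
w(j, K) = -80 (w(j, K) = 4*(-20) = -80)
v(S, J) = -1 + J + S (v(S, J) = (J + S) - 1 = -1 + J + S)
v(5, 4)*w(80, O) = (-1 + 4 + 5)*(-80) = 8*(-80) = -640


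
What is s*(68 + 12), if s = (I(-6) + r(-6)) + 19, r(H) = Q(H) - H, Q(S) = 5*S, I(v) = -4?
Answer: -720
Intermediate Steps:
r(H) = 4*H (r(H) = 5*H - H = 4*H)
s = -9 (s = (-4 + 4*(-6)) + 19 = (-4 - 24) + 19 = -28 + 19 = -9)
s*(68 + 12) = -9*(68 + 12) = -9*80 = -720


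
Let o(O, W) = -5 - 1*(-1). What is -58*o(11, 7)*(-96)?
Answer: -22272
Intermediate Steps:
o(O, W) = -4 (o(O, W) = -5 + 1 = -4)
-58*o(11, 7)*(-96) = -58*(-4)*(-96) = 232*(-96) = -22272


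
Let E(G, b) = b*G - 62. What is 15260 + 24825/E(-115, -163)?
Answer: 285127405/18683 ≈ 15261.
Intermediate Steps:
E(G, b) = -62 + G*b (E(G, b) = G*b - 62 = -62 + G*b)
15260 + 24825/E(-115, -163) = 15260 + 24825/(-62 - 115*(-163)) = 15260 + 24825/(-62 + 18745) = 15260 + 24825/18683 = 285127405/18683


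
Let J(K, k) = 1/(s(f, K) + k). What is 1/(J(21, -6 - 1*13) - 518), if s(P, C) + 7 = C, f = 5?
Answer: -5/2591 ≈ -0.0019298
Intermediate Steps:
s(P, C) = -7 + C
J(K, k) = 1/(-7 + K + k) (J(K, k) = 1/((-7 + K) + k) = 1/(-7 + K + k))
1/(J(21, -6 - 1*13) - 518) = 1/(1/(-7 + 21 + (-6 - 1*13)) - 518) = 1/(1/(-7 + 21 + (-6 - 13)) - 518) = 1/(1/(-7 + 21 - 19) - 518) = 1/(1/(-5) - 518) = 1/(-⅕ - 518) = 1/(-2591/5) = -5/2591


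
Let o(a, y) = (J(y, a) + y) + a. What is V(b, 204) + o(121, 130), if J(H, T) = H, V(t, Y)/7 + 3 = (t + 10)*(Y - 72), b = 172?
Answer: 168528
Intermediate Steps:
V(t, Y) = -21 + 7*(-72 + Y)*(10 + t) (V(t, Y) = -21 + 7*((t + 10)*(Y - 72)) = -21 + 7*((10 + t)*(-72 + Y)) = -21 + 7*((-72 + Y)*(10 + t)) = -21 + 7*(-72 + Y)*(10 + t))
o(a, y) = a + 2*y (o(a, y) = (y + y) + a = 2*y + a = a + 2*y)
V(b, 204) + o(121, 130) = (-5061 - 504*172 + 70*204 + 7*204*172) + (121 + 2*130) = (-5061 - 86688 + 14280 + 245616) + (121 + 260) = 168147 + 381 = 168528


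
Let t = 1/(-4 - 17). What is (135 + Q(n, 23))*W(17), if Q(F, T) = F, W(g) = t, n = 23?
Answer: -158/21 ≈ -7.5238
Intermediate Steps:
t = -1/21 (t = 1/(-21) = -1/21 ≈ -0.047619)
W(g) = -1/21
(135 + Q(n, 23))*W(17) = (135 + 23)*(-1/21) = 158*(-1/21) = -158/21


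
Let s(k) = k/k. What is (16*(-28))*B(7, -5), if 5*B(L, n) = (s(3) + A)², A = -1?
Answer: 0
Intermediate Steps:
s(k) = 1
B(L, n) = 0 (B(L, n) = (1 - 1)²/5 = (⅕)*0² = (⅕)*0 = 0)
(16*(-28))*B(7, -5) = (16*(-28))*0 = -448*0 = 0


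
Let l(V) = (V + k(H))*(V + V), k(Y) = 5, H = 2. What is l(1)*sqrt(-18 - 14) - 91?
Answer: -91 + 48*I*sqrt(2) ≈ -91.0 + 67.882*I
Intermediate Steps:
l(V) = 2*V*(5 + V) (l(V) = (V + 5)*(V + V) = (5 + V)*(2*V) = 2*V*(5 + V))
l(1)*sqrt(-18 - 14) - 91 = (2*1*(5 + 1))*sqrt(-18 - 14) - 91 = (2*1*6)*sqrt(-32) - 91 = 12*(4*I*sqrt(2)) - 91 = 48*I*sqrt(2) - 91 = -91 + 48*I*sqrt(2)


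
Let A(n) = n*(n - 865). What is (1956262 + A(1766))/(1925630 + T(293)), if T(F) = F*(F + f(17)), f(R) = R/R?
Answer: 886857/502943 ≈ 1.7633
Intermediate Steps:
f(R) = 1
T(F) = F*(1 + F) (T(F) = F*(F + 1) = F*(1 + F))
A(n) = n*(-865 + n)
(1956262 + A(1766))/(1925630 + T(293)) = (1956262 + 1766*(-865 + 1766))/(1925630 + 293*(1 + 293)) = (1956262 + 1766*901)/(1925630 + 293*294) = (1956262 + 1591166)/(1925630 + 86142) = 3547428/2011772 = 3547428*(1/2011772) = 886857/502943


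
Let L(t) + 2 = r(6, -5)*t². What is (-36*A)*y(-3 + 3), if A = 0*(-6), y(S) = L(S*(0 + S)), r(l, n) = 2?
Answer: 0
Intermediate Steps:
L(t) = -2 + 2*t²
y(S) = -2 + 2*S⁴ (y(S) = -2 + 2*(S*(0 + S))² = -2 + 2*(S*S)² = -2 + 2*(S²)² = -2 + 2*S⁴)
A = 0
(-36*A)*y(-3 + 3) = (-36*0)*(-2 + 2*(-3 + 3)⁴) = 0*(-2 + 2*0⁴) = 0*(-2 + 2*0) = 0*(-2 + 0) = 0*(-2) = 0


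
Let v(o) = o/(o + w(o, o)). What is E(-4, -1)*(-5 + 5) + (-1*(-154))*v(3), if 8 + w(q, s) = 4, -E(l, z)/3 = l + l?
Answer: -462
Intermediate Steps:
E(l, z) = -6*l (E(l, z) = -3*(l + l) = -6*l)
w(q, s) = -4 (w(q, s) = -8 + 4 = -4)
v(o) = o/(-4 + o) (v(o) = o/(o - 4) = o/(-4 + o))
E(-4, -1)*(-5 + 5) + (-1*(-154))*v(3) = (-6*(-4))*(-5 + 5) + (-1*(-154))*(3/(-4 + 3)) = 24*0 + 154*(3/(-1)) = 0 + 154*(3*(-1)) = 0 + 154*(-3) = 0 - 462 = -462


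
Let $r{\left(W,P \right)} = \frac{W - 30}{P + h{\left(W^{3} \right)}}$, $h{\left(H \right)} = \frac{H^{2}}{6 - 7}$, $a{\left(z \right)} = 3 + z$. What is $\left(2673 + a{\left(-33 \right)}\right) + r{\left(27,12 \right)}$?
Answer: $\frac{341317440238}{129140159} \approx 2643.0$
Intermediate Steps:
$h{\left(H \right)} = - H^{2}$ ($h{\left(H \right)} = \frac{H^{2}}{-1} = - H^{2}$)
$r{\left(W,P \right)} = \frac{-30 + W}{P - W^{6}}$ ($r{\left(W,P \right)} = \frac{W - 30}{P - \left(W^{3}\right)^{2}} = \frac{-30 + W}{P - W^{6}}$)
$\left(2673 + a{\left(-33 \right)}\right) + r{\left(27,12 \right)} = \left(2673 + \left(3 - 33\right)\right) + \frac{-30 + 27}{12 - 27^{6}} = \left(2673 - 30\right) + \frac{1}{12 - 387420489} \left(-3\right) = 2643 + \frac{1}{12 - 387420489} \left(-3\right) = 2643 + \frac{1}{-387420477} \left(-3\right) = 2643 - - \frac{1}{129140159} = 2643 + \frac{1}{129140159} = \frac{341317440238}{129140159}$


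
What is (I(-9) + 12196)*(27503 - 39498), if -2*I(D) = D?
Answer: -292689995/2 ≈ -1.4634e+8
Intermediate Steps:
I(D) = -D/2
(I(-9) + 12196)*(27503 - 39498) = (-1/2*(-9) + 12196)*(27503 - 39498) = (9/2 + 12196)*(-11995) = (24401/2)*(-11995) = -292689995/2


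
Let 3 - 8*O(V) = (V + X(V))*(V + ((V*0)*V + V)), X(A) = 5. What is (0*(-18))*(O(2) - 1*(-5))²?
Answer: 0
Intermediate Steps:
O(V) = 3/8 - V*(5 + V)/4 (O(V) = 3/8 - (V + 5)*(V + ((V*0)*V + V))/8 = 3/8 - (5 + V)*(V + (0*V + V))/8 = 3/8 - (5 + V)*(V + (0 + V))/8 = 3/8 - (5 + V)*(V + V)/8 = 3/8 - (5 + V)*2*V/8 = 3/8 - V*(5 + V)/4)
(0*(-18))*(O(2) - 1*(-5))² = (0*(-18))*((3/8 - 5/4*2 - ¼*2²) - 1*(-5))² = 0*((3/8 - 5/2 - ¼*4) + 5)² = 0*((3/8 - 5/2 - 1) + 5)² = 0*(-25/8 + 5)² = 0*(15/8)² = 0*(225/64) = 0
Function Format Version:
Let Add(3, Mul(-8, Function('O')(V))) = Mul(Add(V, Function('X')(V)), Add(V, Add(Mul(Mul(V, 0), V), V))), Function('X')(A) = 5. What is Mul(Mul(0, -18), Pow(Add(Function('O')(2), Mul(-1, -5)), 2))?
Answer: 0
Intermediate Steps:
Function('O')(V) = Add(Rational(3, 8), Mul(Rational(-1, 4), V, Add(5, V))) (Function('O')(V) = Add(Rational(3, 8), Mul(Rational(-1, 8), Mul(Add(V, 5), Add(V, Add(Mul(Mul(V, 0), V), V))))) = Add(Rational(3, 8), Mul(Rational(-1, 8), Mul(Add(5, V), Add(V, Add(Mul(0, V), V))))) = Add(Rational(3, 8), Mul(Rational(-1, 8), Mul(Add(5, V), Add(V, Add(0, V))))) = Add(Rational(3, 8), Mul(Rational(-1, 8), Mul(Add(5, V), Add(V, V)))) = Add(Rational(3, 8), Mul(Rational(-1, 8), Mul(Add(5, V), Mul(2, V)))) = Add(Rational(3, 8), Mul(Rational(-1, 8), Mul(2, V, Add(5, V)))) = Add(Rational(3, 8), Mul(Rational(-1, 4), V, Add(5, V))))
Mul(Mul(0, -18), Pow(Add(Function('O')(2), Mul(-1, -5)), 2)) = Mul(Mul(0, -18), Pow(Add(Add(Rational(3, 8), Mul(Rational(-5, 4), 2), Mul(Rational(-1, 4), Pow(2, 2))), Mul(-1, -5)), 2)) = Mul(0, Pow(Add(Add(Rational(3, 8), Rational(-5, 2), Mul(Rational(-1, 4), 4)), 5), 2)) = Mul(0, Pow(Add(Add(Rational(3, 8), Rational(-5, 2), -1), 5), 2)) = Mul(0, Pow(Add(Rational(-25, 8), 5), 2)) = Mul(0, Pow(Rational(15, 8), 2)) = Mul(0, Rational(225, 64)) = 0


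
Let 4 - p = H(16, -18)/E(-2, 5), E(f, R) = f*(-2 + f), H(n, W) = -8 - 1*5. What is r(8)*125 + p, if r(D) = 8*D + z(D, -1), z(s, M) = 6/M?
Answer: 58045/8 ≈ 7255.6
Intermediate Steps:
H(n, W) = -13 (H(n, W) = -8 - 5 = -13)
p = 45/8 (p = 4 - (-13)/((-2*(-2 - 2))) = 4 - (-13)/((-2*(-4))) = 4 - (-13)/8 = 4 - 1*(-13/8) = 4 + 13/8 = 45/8 ≈ 5.6250)
r(D) = -6 + 8*D (r(D) = 8*D + 6/(-1) = 8*D + 6*(-1) = 8*D - 6 = -6 + 8*D)
r(8)*125 + p = (-6 + 8*8)*125 + 45/8 = (-6 + 64)*125 + 45/8 = 58*125 + 45/8 = 7250 + 45/8 = 58045/8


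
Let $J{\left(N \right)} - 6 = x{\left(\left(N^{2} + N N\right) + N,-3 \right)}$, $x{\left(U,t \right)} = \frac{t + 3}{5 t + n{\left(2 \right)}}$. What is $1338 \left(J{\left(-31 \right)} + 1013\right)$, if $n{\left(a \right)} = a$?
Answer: $1363422$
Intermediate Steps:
$x{\left(U,t \right)} = \frac{3 + t}{2 + 5 t}$ ($x{\left(U,t \right)} = \frac{t + 3}{5 t + 2} = \frac{3 + t}{2 + 5 t}$)
$J{\left(N \right)} = 6$ ($J{\left(N \right)} = 6 + \frac{3 - 3}{2 + 5 \left(-3\right)} = 6 + \frac{1}{2 - 15} \cdot 0 = 6 + \frac{1}{-13} \cdot 0 = 6 - 0 = 6 + 0 = 6$)
$1338 \left(J{\left(-31 \right)} + 1013\right) = 1338 \left(6 + 1013\right) = 1338 \cdot 1019 = 1363422$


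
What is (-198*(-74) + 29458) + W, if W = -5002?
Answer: 39108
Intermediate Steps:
(-198*(-74) + 29458) + W = (-198*(-74) + 29458) - 5002 = (14652 + 29458) - 5002 = 44110 - 5002 = 39108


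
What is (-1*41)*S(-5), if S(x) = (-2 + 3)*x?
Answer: 205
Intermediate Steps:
S(x) = x (S(x) = 1*x = x)
(-1*41)*S(-5) = -1*41*(-5) = -41*(-5) = 205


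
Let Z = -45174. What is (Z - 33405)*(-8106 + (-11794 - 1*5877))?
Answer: 2025530883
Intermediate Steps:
(Z - 33405)*(-8106 + (-11794 - 1*5877)) = (-45174 - 33405)*(-8106 + (-11794 - 1*5877)) = -78579*(-8106 + (-11794 - 5877)) = -78579*(-8106 - 17671) = -78579*(-25777) = 2025530883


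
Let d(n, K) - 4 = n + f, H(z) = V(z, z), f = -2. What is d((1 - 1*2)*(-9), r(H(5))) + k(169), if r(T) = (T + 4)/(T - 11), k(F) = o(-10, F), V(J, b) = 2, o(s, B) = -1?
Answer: 10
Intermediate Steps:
k(F) = -1
H(z) = 2
r(T) = (4 + T)/(-11 + T)
d(n, K) = 2 + n (d(n, K) = 4 + (n - 2) = 4 + (-2 + n) = 2 + n)
d((1 - 1*2)*(-9), r(H(5))) + k(169) = (2 + (1 - 1*2)*(-9)) - 1 = (2 + (1 - 2)*(-9)) - 1 = (2 - 1*(-9)) - 1 = (2 + 9) - 1 = 11 - 1 = 10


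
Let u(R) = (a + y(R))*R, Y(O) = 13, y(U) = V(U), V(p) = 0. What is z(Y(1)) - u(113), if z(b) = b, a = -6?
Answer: 691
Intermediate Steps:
y(U) = 0
u(R) = -6*R (u(R) = (-6 + 0)*R = -6*R)
z(Y(1)) - u(113) = 13 - (-6)*113 = 13 - 1*(-678) = 13 + 678 = 691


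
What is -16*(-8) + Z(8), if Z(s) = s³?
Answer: 640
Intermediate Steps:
-16*(-8) + Z(8) = -16*(-8) + 8³ = 128 + 512 = 640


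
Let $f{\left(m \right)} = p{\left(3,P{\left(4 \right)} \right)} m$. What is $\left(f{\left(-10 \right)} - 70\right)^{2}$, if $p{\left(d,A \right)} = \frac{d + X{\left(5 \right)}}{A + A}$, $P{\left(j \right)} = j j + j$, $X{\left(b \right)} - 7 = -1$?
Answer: $\frac{83521}{16} \approx 5220.1$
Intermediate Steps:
$X{\left(b \right)} = 6$ ($X{\left(b \right)} = 7 - 1 = 6$)
$P{\left(j \right)} = j + j^{2}$ ($P{\left(j \right)} = j^{2} + j = j + j^{2}$)
$p{\left(d,A \right)} = \frac{6 + d}{2 A}$ ($p{\left(d,A \right)} = \frac{d + 6}{A + A} = \frac{6 + d}{2 A}$)
$f{\left(m \right)} = \frac{9 m}{40}$ ($f{\left(m \right)} = \frac{6 + 3}{2 \cdot 4 \left(1 + 4\right)} m = \frac{1}{2} \frac{1}{4 \cdot 5} \cdot 9 m = \frac{1}{2} \cdot \frac{1}{20} \cdot 9 m = \frac{9 m}{40}$)
$\left(f{\left(-10 \right)} - 70\right)^{2} = \left(\frac{9}{40} \left(-10\right) - 70\right)^{2} = \left(- \frac{9}{4} - 70\right)^{2} = \left(- \frac{289}{4}\right)^{2} = \frac{83521}{16}$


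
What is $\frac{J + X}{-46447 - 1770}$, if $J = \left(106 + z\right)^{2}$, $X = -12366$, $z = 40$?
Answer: $- \frac{8950}{48217} \approx -0.18562$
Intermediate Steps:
$J = 21316$ ($J = \left(106 + 40\right)^{2} = 146^{2} = 21316$)
$\frac{J + X}{-46447 - 1770} = \frac{21316 - 12366}{-46447 - 1770} = \frac{8950}{-48217} = 8950 \left(- \frac{1}{48217}\right) = - \frac{8950}{48217}$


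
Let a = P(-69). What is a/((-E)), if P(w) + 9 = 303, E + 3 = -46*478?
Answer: 294/21991 ≈ 0.013369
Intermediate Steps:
E = -21991 (E = -3 - 46*478 = -3 - 21988 = -21991)
P(w) = 294 (P(w) = -9 + 303 = 294)
a = 294
a/((-E)) = 294/((-1*(-21991))) = 294/21991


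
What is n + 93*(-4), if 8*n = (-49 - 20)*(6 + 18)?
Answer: -579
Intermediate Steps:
n = -207 (n = ((-49 - 20)*(6 + 18))/8 = (-69*24)/8 = (1/8)*(-1656) = -207)
n + 93*(-4) = -207 + 93*(-4) = -207 - 372 = -579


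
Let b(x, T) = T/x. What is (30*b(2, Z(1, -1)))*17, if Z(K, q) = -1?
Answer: -255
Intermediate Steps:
(30*b(2, Z(1, -1)))*17 = (30*(-1/2))*17 = (30*(-1*½))*17 = (30*(-½))*17 = -15*17 = -255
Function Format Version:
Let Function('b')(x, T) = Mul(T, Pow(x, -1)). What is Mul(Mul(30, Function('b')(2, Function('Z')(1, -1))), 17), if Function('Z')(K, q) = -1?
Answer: -255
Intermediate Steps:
Mul(Mul(30, Function('b')(2, Function('Z')(1, -1))), 17) = Mul(Mul(30, Mul(-1, Pow(2, -1))), 17) = Mul(Mul(30, Mul(-1, Rational(1, 2))), 17) = Mul(Mul(30, Rational(-1, 2)), 17) = Mul(-15, 17) = -255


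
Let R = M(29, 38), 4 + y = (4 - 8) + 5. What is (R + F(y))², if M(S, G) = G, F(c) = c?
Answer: 1225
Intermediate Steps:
y = -3 (y = -4 + ((4 - 8) + 5) = -4 + (-4 + 5) = -4 + 1 = -3)
R = 38
(R + F(y))² = (38 - 3)² = 35² = 1225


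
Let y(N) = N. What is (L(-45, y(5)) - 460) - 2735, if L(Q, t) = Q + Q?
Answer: -3285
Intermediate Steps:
L(Q, t) = 2*Q
(L(-45, y(5)) - 460) - 2735 = (2*(-45) - 460) - 2735 = (-90 - 460) - 2735 = -550 - 2735 = -3285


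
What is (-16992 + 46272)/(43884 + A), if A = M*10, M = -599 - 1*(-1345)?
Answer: 1830/3209 ≈ 0.57027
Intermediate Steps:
M = 746 (M = -599 + 1345 = 746)
A = 7460 (A = 746*10 = 7460)
(-16992 + 46272)/(43884 + A) = (-16992 + 46272)/(43884 + 7460) = 29280/51344 = 29280*(1/51344) = 1830/3209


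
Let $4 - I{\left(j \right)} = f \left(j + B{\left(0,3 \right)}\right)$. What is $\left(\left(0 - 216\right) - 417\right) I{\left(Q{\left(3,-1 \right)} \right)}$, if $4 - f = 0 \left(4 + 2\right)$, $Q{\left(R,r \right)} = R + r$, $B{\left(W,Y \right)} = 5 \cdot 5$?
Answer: $65832$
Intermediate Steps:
$B{\left(W,Y \right)} = 25$
$f = 4$ ($f = 4 - 0 \left(4 + 2\right) = 4 - 0 \cdot 6 = 4 - 0 = 4 + 0 = 4$)
$I{\left(j \right)} = -96 - 4 j$ ($I{\left(j \right)} = 4 - 4 \left(j + 25\right) = 4 - 4 \left(25 + j\right) = 4 - \left(100 + 4 j\right) = -96 - 4 j$)
$\left(\left(0 - 216\right) - 417\right) I{\left(Q{\left(3,-1 \right)} \right)} = \left(\left(0 - 216\right) - 417\right) \left(-96 - 4 \left(3 - 1\right)\right) = \left(-216 - 417\right) \left(-96 - 8\right) = - 633 \left(-96 - 8\right) = \left(-633\right) \left(-104\right) = 65832$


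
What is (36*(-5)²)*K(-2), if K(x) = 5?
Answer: 4500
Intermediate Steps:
(36*(-5)²)*K(-2) = (36*(-5)²)*5 = (36*25)*5 = 900*5 = 4500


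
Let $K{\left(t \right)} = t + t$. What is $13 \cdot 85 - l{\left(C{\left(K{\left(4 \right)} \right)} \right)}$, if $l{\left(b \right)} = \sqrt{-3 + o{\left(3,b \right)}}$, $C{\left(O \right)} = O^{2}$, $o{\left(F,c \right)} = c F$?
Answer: $1105 - 3 \sqrt{21} \approx 1091.3$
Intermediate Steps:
$o{\left(F,c \right)} = F c$
$K{\left(t \right)} = 2 t$
$l{\left(b \right)} = \sqrt{-3 + 3 b}$
$13 \cdot 85 - l{\left(C{\left(K{\left(4 \right)} \right)} \right)} = 13 \cdot 85 - \sqrt{-3 + 3 \left(2 \cdot 4\right)^{2}} = 1105 - \sqrt{-3 + 3 \cdot 8^{2}} = 1105 - \sqrt{-3 + 3 \cdot 64} = 1105 - \sqrt{-3 + 192} = 1105 - \sqrt{189} = 1105 - 3 \sqrt{21}$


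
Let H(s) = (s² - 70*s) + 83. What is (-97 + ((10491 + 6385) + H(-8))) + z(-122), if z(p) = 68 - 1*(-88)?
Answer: 17642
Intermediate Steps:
z(p) = 156 (z(p) = 68 + 88 = 156)
H(s) = 83 + s² - 70*s
(-97 + ((10491 + 6385) + H(-8))) + z(-122) = (-97 + ((10491 + 6385) + (83 + (-8)² - 70*(-8)))) + 156 = (-97 + (16876 + (83 + 64 + 560))) + 156 = (-97 + (16876 + 707)) + 156 = (-97 + 17583) + 156 = 17486 + 156 = 17642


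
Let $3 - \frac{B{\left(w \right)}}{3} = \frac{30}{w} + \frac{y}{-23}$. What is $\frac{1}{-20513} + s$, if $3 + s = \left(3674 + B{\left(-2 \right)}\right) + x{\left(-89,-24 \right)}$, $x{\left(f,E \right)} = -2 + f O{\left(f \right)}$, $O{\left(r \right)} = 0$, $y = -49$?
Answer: $\frac{1753492243}{471799} \approx 3716.6$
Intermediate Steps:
$x{\left(f,E \right)} = -2$ ($x{\left(f,E \right)} = -2 + f 0 = -2 + 0 = -2$)
$B{\left(w \right)} = \frac{60}{23} - \frac{90}{w}$ ($B{\left(w \right)} = 9 - 3 \left(\frac{30}{w} - \frac{49}{-23}\right) = 9 - 3 \left(\frac{30}{w} - - \frac{49}{23}\right) = 9 - 3 \left(\frac{30}{w} + \frac{49}{23}\right) = 9 - 3 \left(\frac{49}{23} + \frac{30}{w}\right) = 9 - \left(\frac{147}{23} + \frac{90}{w}\right) = \frac{60}{23} - \frac{90}{w}$)
$s = \frac{85482}{23}$ ($s = -3 + \left(\left(3674 - \left(- \frac{60}{23} + \frac{90}{-2}\right)\right) - 2\right) = -3 + \left(\left(3674 + \left(\frac{60}{23} - -45\right)\right) - 2\right) = -3 + \left(\left(3674 + \left(\frac{60}{23} + 45\right)\right) - 2\right) = -3 + \left(\left(3674 + \frac{1095}{23}\right) - 2\right) = -3 + \left(\frac{85597}{23} - 2\right) = -3 + \frac{85551}{23} = \frac{85482}{23} \approx 3716.6$)
$\frac{1}{-20513} + s = \frac{1}{-20513} + \frac{85482}{23} = - \frac{1}{20513} + \frac{85482}{23} = \frac{1753492243}{471799}$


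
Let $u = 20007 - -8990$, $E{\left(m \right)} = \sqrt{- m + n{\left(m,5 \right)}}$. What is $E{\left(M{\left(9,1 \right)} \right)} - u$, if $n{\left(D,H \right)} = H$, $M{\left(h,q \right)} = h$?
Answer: $-28997 + 2 i \approx -28997.0 + 2.0 i$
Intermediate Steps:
$E{\left(m \right)} = \sqrt{5 - m}$ ($E{\left(m \right)} = \sqrt{- m + 5} = \sqrt{5 - m}$)
$u = 28997$ ($u = 20007 + 8990 = 28997$)
$E{\left(M{\left(9,1 \right)} \right)} - u = \sqrt{5 - 9} - 28997 = \sqrt{-4} - 28997 = 2 i - 28997 = -28997 + 2 i$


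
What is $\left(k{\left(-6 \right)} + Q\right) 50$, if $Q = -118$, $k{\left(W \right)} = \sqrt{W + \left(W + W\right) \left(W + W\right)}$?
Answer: $-5900 + 50 \sqrt{138} \approx -5312.6$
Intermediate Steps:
$k{\left(W \right)} = \sqrt{W + 4 W^{2}}$ ($k{\left(W \right)} = \sqrt{W + 2 W 2 W} = \sqrt{W + 4 W^{2}}$)
$\left(k{\left(-6 \right)} + Q\right) 50 = \left(\sqrt{- 6 \left(1 + 4 \left(-6\right)\right)} - 118\right) 50 = \left(\sqrt{- 6 \left(1 - 24\right)} - 118\right) 50 = \left(\sqrt{\left(-6\right) \left(-23\right)} - 118\right) 50 = \left(\sqrt{138} - 118\right) 50 = \left(-118 + \sqrt{138}\right) 50 = -5900 + 50 \sqrt{138}$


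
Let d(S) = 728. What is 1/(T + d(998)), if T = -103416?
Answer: -1/102688 ≈ -9.7382e-6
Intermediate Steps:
1/(T + d(998)) = 1/(-103416 + 728) = 1/(-102688) = -1/102688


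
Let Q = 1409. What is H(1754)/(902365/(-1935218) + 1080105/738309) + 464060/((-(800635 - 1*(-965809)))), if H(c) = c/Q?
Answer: 22408787267363210027/22719598958317589805 ≈ 0.98632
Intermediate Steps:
H(c) = c/1409
H(1754)/(902365/(-1935218) + 1080105/738309) + 464060/((-(800635 - 1*(-965809)))) = ((1/1409)*1754)/(902365/(-1935218) + 1080105/738309) + 464060/((-(800635 - 1*(-965809)))) = 1754/(1409*(902365*(-1/1935218) + 1080105*(1/738309))) + 464060/((-(800635 + 965809))) = 1754/(1409*(-902365/1935218 + 27695/18931)) + 464060/((-1*1766444)) = 1754/(1409*(36513190695/36635611958)) + 464060/(-1766444) = (1754/1409)*(36635611958/36513190695) + 464060*(-1/1766444) = 64258863374332/51447085689255 - 116015/441611 = 22408787267363210027/22719598958317589805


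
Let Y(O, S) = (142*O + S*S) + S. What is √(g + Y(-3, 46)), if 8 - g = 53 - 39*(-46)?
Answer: I*√103 ≈ 10.149*I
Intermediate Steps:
Y(O, S) = S + S² + 142*O (Y(O, S) = (142*O + S²) + S = (S² + 142*O) + S = S + S² + 142*O)
g = -1839 (g = 8 - (53 - 39*(-46)) = 8 - (53 + 1794) = 8 - 1*1847 = 8 - 1847 = -1839)
√(g + Y(-3, 46)) = √(-1839 + (46 + 46² + 142*(-3))) = √(-1839 + (46 + 2116 - 426)) = √(-1839 + 1736) = √(-103) = I*√103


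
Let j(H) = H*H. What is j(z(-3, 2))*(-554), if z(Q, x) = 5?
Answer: -13850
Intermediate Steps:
j(H) = H²
j(z(-3, 2))*(-554) = 5²*(-554) = 25*(-554) = -13850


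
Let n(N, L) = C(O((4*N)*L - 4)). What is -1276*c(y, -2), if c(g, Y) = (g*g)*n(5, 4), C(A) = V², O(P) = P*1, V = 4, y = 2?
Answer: -81664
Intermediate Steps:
O(P) = P
C(A) = 16 (C(A) = 4² = 16)
n(N, L) = 16
c(g, Y) = 16*g² (c(g, Y) = (g*g)*16 = g²*16 = 16*g²)
-1276*c(y, -2) = -20416*2² = -20416*4 = -1276*64 = -81664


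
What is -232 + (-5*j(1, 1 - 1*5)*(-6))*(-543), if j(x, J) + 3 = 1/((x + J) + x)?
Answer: 56783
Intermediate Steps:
j(x, J) = -3 + 1/(J + 2*x) (j(x, J) = -3 + 1/((x + J) + x) = -3 + 1/((J + x) + x) = -3 + 1/(J + 2*x))
-232 + (-5*j(1, 1 - 1*5)*(-6))*(-543) = -232 + (-5*(1 - 6*1 - 3*(1 - 1*5))/((1 - 1*5) + 2*1)*(-6))*(-543) = -232 + (-5*(1 - 6 - 3*(1 - 5))/((1 - 5) + 2)*(-6))*(-543) = -232 + (-5*(1 - 6 - 3*(-4))/(-4 + 2)*(-6))*(-543) = -232 + (-5*(1 - 6 + 12)/(-2)*(-6))*(-543) = -232 + (-(-5)*7/2*(-6))*(-543) = -232 + (-5*(-7/2)*(-6))*(-543) = -232 + ((35/2)*(-6))*(-543) = -232 - 105*(-543) = -232 + 57015 = 56783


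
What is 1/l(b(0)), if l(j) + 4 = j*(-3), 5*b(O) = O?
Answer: -1/4 ≈ -0.25000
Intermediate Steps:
b(O) = O/5
l(j) = -4 - 3*j (l(j) = -4 + j*(-3) = -4 - 3*j)
1/l(b(0)) = 1/(-4 - 3*0/5) = 1/(-4 - 3*0) = 1/(-4 + 0) = 1/(-4) = -1/4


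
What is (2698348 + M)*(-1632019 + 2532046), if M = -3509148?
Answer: -729741891600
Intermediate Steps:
(2698348 + M)*(-1632019 + 2532046) = (2698348 - 3509148)*(-1632019 + 2532046) = -810800*900027 = -729741891600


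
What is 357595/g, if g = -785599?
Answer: -357595/785599 ≈ -0.45519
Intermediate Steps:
357595/g = 357595/(-785599) = 357595*(-1/785599) = -357595/785599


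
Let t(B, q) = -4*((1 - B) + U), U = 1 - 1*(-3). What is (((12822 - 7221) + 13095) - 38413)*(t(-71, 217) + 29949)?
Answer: -584510465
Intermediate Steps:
U = 4 (U = 1 + 3 = 4)
t(B, q) = -20 + 4*B (t(B, q) = -4*((1 - B) + 4) = -4*(5 - B) = -20 + 4*B)
(((12822 - 7221) + 13095) - 38413)*(t(-71, 217) + 29949) = (((12822 - 7221) + 13095) - 38413)*((-20 + 4*(-71)) + 29949) = ((5601 + 13095) - 38413)*((-20 - 284) + 29949) = (18696 - 38413)*(-304 + 29949) = -19717*29645 = -584510465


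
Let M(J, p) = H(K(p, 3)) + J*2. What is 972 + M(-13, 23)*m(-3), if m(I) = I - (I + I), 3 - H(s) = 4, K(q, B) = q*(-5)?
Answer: 891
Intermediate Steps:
K(q, B) = -5*q
H(s) = -1 (H(s) = 3 - 1*4 = 3 - 4 = -1)
m(I) = -I (m(I) = I - 2*I = -I)
M(J, p) = -1 + 2*J (M(J, p) = -1 + J*2 = -1 + 2*J)
972 + M(-13, 23)*m(-3) = 972 + (-1 + 2*(-13))*(-1*(-3)) = 972 + (-1 - 26)*3 = 972 - 27*3 = 972 - 81 = 891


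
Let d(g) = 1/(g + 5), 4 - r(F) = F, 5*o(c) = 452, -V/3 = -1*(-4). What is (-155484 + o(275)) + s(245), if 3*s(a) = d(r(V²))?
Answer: -62934409/405 ≈ -1.5539e+5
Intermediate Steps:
V = -12 (V = -(-3)*(-4) = -3*4 = -12)
o(c) = 452/5 (o(c) = (⅕)*452 = 452/5)
r(F) = 4 - F
d(g) = 1/(5 + g)
s(a) = -1/405 (s(a) = 1/(3*(5 + (4 - 1*(-12)²))) = 1/(3*(5 + (4 - 1*144))) = 1/(3*(5 + (4 - 144))) = 1/(3*(5 - 140)) = (⅓)/(-135) = (⅓)*(-1/135) = -1/405)
(-155484 + o(275)) + s(245) = (-155484 + 452/5) - 1/405 = -776968/5 - 1/405 = -62934409/405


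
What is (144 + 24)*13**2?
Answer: 28392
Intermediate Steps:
(144 + 24)*13**2 = 168*169 = 28392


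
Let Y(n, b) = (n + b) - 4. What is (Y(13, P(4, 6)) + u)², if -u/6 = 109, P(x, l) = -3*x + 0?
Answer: 431649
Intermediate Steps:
P(x, l) = -3*x
u = -654 (u = -6*109 = -654)
Y(n, b) = -4 + b + n (Y(n, b) = (b + n) - 4 = -4 + b + n)
(Y(13, P(4, 6)) + u)² = ((-4 - 3*4 + 13) - 654)² = ((-4 - 12 + 13) - 654)² = (-3 - 654)² = (-657)² = 431649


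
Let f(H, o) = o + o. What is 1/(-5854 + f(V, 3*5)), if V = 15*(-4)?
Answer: -1/5824 ≈ -0.00017170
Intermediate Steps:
V = -60
f(H, o) = 2*o
1/(-5854 + f(V, 3*5)) = 1/(-5854 + 2*(3*5)) = 1/(-5854 + 2*15) = 1/(-5854 + 30) = 1/(-5824) = -1/5824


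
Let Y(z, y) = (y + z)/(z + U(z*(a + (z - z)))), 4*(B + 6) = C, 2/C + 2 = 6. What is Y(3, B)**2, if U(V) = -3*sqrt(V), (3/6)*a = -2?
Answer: 529*I/(576*(-11*I + 4*sqrt(3))) ≈ -0.059778 + 0.03765*I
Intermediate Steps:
a = -4 (a = 2*(-2) = -4)
C = 1/2 (C = 2/(-2 + 6) = 2/4 = 2*(1/4) = 1/2 ≈ 0.50000)
B = -47/8 (B = -6 + (1/4)*(1/2) = -6 + 1/8 = -47/8 ≈ -5.8750)
Y(z, y) = (y + z)/(z - 6*sqrt(-z)) (Y(z, y) = (y + z)/(z - 3*sqrt(z*(-4 + (z - z)))) = (y + z)/(z - 3*sqrt(z*(-4 + 0))) = (y + z)/(z - 3*2*sqrt(-z)) = (y + z)/(z - 6*sqrt(-z)))
Y(3, B)**2 = ((-47/8 + 3)/(3 - 6*I*sqrt(3)))**2 = (-23/8/(3 - 6*I*sqrt(3)))**2 = (-23/(8*(3 - 6*I*sqrt(3))))**2 = 529/(64*(3 - 6*I*sqrt(3))**2)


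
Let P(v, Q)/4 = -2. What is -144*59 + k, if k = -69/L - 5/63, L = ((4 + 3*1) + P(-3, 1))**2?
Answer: -539600/63 ≈ -8565.1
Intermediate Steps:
P(v, Q) = -8 (P(v, Q) = 4*(-2) = -8)
L = 1 (L = ((4 + 3*1) - 8)**2 = ((4 + 3) - 8)**2 = (7 - 8)**2 = (-1)**2 = 1)
k = -4352/63 (k = -69/1 - 5/63 = -69*1 - 5*1/63 = -69 - 5/63 = -4352/63 ≈ -69.079)
-144*59 + k = -144*59 - 4352/63 = -8496 - 4352/63 = -539600/63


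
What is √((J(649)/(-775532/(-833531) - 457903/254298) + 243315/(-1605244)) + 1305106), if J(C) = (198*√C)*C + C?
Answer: √(28590683506945221480331542971679653388955 - 3236675557263253494462982122576787350288*√649)/148051741571285254 ≈ 1567.6*I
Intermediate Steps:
J(C) = C + 198*C^(3/2) (J(C) = 198*C^(3/2) + C = C + 198*C^(3/2))
√((J(649)/(-775532/(-833531) - 457903/254298) + 243315/(-1605244)) + 1305106) = √(((649 + 198*649^(3/2))/(-775532/(-833531) - 457903/254298) + 243315/(-1605244)) + 1305106) = √(((649 + 198*(649*√649))/(-775532*(-1/833531) - 457903*1/254298) + 243315*(-1/1605244)) + 1305106) = √(((649 + 128502*√649)/(775532/833531 - 457903/254298) - 243315/1605244) + 1305106) = √(((649 + 128502*√649)/(-184460108957/211965266238) - 243315/1605244) + 1305106) = √(((649 + 128502*√649)*(-211965266238/184460108957) - 243315/1605244) + 1305106) = √(((-137565457788462/184460108957 - 27237960642115476*√649/184460108957) - 243315/1605244) + 1305106) = √((-220871007633592767183/296103483142570508 - 27237960642115476*√649/184460108957) + 1305106) = √(386225561462634032646665/296103483142570508 - 27237960642115476*√649/184460108957)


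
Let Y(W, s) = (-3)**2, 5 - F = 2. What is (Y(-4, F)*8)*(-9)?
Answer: -648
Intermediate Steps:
F = 3 (F = 5 - 1*2 = 5 - 2 = 3)
Y(W, s) = 9
(Y(-4, F)*8)*(-9) = (9*8)*(-9) = 72*(-9) = -648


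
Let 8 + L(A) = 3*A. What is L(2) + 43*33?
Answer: 1417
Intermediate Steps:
L(A) = -8 + 3*A
L(2) + 43*33 = (-8 + 3*2) + 43*33 = (-8 + 6) + 1419 = -2 + 1419 = 1417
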